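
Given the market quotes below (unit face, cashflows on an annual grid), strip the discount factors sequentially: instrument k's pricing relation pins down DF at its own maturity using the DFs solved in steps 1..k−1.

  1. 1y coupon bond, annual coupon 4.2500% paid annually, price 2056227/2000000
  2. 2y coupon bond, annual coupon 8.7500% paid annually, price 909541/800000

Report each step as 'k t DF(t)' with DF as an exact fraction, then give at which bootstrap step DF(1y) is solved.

1 1 4931/5000
2 2 9661/10000
DF(1y) is solved at step 1

step 1 [1y] bond c/1=17/400: DF=(2056227/2000000 − 17/400·(0))/(1+17/400) = 4931/5000 ≈ 0.986200
step 2 [2y] bond c/1=7/80: DF=(909541/800000 − 7/80·(0.986200))/(1+7/80) = 9661/10000 ≈ 0.966100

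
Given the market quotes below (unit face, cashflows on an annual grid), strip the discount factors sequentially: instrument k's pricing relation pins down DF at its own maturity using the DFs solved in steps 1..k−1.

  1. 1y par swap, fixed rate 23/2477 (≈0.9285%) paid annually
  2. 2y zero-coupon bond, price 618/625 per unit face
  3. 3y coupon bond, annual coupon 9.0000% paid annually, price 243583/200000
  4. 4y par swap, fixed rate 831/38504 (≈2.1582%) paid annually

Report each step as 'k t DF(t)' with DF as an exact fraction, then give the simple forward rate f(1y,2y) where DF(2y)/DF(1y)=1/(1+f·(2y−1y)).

1 1 2477/2500
2 2 618/625
3 3 9539/10000
4 4 9169/10000
f(1y,2y) = ((2477/2500)/(618/625) − 1)/(1) = 5/2472 ≈ 0.2023%

step 1 [1y] swap r/1=23/2477: DF=(1 − 23/2477·(0))/(1+23/2477) = 2477/2500 ≈ 0.990800
step 2 [2y] zero: DF = P = 618/625 ≈ 0.988800
step 3 [3y] bond c/1=9/100: DF=(243583/200000 − 9/100·(0.990800+0.988800))/(1+9/100) = 9539/10000 ≈ 0.953900
step 4 [4y] swap r/1=831/38504: DF=(1 − 831/38504·(0.990800+0.988800+0.953900))/(1+831/38504) = 9169/10000 ≈ 0.916900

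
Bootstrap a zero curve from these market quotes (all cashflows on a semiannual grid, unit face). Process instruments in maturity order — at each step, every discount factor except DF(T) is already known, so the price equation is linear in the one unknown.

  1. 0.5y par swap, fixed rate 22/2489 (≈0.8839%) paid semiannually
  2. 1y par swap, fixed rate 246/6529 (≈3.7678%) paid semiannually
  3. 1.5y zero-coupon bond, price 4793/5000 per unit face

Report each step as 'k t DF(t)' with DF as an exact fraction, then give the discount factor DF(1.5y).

step 1 [0.5y] swap r/2=11/2489: DF=(1 − 11/2489·(0))/(1+11/2489) = 2489/2500 ≈ 0.995600
step 2 [1y] swap r/2=123/6529: DF=(1 − 123/6529·(0.995600))/(1+123/6529) = 9631/10000 ≈ 0.963100
step 3 [1.5y] zero: DF = P = 4793/5000 ≈ 0.958600

1 1/2 2489/2500
2 1 9631/10000
3 3/2 4793/5000
DF(1.5y) = 4793/5000 ≈ 0.958600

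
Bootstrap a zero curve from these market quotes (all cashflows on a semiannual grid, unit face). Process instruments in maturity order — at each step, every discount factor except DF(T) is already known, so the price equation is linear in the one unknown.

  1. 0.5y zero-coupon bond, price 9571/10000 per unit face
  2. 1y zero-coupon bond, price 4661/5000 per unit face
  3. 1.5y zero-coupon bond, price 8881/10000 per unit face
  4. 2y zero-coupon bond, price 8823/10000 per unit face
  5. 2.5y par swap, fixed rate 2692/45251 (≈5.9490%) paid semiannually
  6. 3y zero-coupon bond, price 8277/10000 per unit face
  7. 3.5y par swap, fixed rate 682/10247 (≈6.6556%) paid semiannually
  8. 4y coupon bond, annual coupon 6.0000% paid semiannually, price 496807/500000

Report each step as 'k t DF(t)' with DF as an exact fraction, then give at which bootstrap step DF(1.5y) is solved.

1 1/2 9571/10000
2 1 4661/5000
3 3/2 8881/10000
4 2 8823/10000
5 5/2 4327/5000
6 3 8277/10000
7 7/2 3977/5000
8 4 491/625
DF(1.5y) is solved at step 3

step 1 [0.5y] zero: DF = P = 9571/10000 ≈ 0.957100
step 2 [1y] zero: DF = P = 4661/5000 ≈ 0.932200
step 3 [1.5y] zero: DF = P = 8881/10000 ≈ 0.888100
step 4 [2y] zero: DF = P = 8823/10000 ≈ 0.882300
step 5 [2.5y] swap r/2=1346/45251: DF=(1 − 1346/45251·(0.957100+0.932200+0.888100+0.882300))/(1+1346/45251) = 4327/5000 ≈ 0.865400
step 6 [3y] zero: DF = P = 8277/10000 ≈ 0.827700
step 7 [3.5y] swap r/2=341/10247: DF=(1 − 341/10247·(0.957100+0.932200+0.888100+0.882300+0.865400+0.827700))/(1+341/10247) = 3977/5000 ≈ 0.795400
step 8 [4y] bond c/2=3/100: DF=(496807/500000 − 3/100·(0.957100+0.932200+0.888100+0.882300+0.865400+0.827700+0.795400))/(1+3/100) = 491/625 ≈ 0.785600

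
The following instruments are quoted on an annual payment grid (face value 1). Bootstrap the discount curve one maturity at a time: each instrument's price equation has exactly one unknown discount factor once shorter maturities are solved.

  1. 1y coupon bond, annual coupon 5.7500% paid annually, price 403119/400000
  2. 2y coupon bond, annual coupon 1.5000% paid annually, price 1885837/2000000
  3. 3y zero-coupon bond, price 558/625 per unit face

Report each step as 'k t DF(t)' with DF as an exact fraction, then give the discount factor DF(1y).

step 1 [1y] bond c/1=23/400: DF=(403119/400000 − 23/400·(0))/(1+23/400) = 953/1000 ≈ 0.953000
step 2 [2y] bond c/1=3/200: DF=(1885837/2000000 − 3/200·(0.953000))/(1+3/200) = 9149/10000 ≈ 0.914900
step 3 [3y] zero: DF = P = 558/625 ≈ 0.892800

1 1 953/1000
2 2 9149/10000
3 3 558/625
DF(1y) = 953/1000 ≈ 0.953000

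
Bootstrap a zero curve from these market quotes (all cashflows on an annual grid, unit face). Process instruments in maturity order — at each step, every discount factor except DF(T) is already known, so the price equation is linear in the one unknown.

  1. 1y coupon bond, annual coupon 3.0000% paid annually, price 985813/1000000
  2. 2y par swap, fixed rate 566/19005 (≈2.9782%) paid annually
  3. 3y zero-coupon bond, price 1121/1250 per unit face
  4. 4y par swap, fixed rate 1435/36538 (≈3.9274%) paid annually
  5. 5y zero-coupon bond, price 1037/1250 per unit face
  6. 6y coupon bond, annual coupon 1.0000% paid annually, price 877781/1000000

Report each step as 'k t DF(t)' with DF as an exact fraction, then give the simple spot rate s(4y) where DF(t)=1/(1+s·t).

1 1 9571/10000
2 2 4717/5000
3 3 1121/1250
4 4 1713/2000
5 5 1037/1250
6 6 8247/10000
s(4y) = (1/(1713/2000) − 1)/(4) = 287/6852 ≈ 4.1886%

step 1 [1y] bond c/1=3/100: DF=(985813/1000000 − 3/100·(0))/(1+3/100) = 9571/10000 ≈ 0.957100
step 2 [2y] swap r/1=566/19005: DF=(1 − 566/19005·(0.957100))/(1+566/19005) = 4717/5000 ≈ 0.943400
step 3 [3y] zero: DF = P = 1121/1250 ≈ 0.896800
step 4 [4y] swap r/1=1435/36538: DF=(1 − 1435/36538·(0.957100+0.943400+0.896800))/(1+1435/36538) = 1713/2000 ≈ 0.856500
step 5 [5y] zero: DF = P = 1037/1250 ≈ 0.829600
step 6 [6y] bond c/1=1/100: DF=(877781/1000000 − 1/100·(0.957100+0.943400+0.896800+0.856500+0.829600))/(1+1/100) = 8247/10000 ≈ 0.824700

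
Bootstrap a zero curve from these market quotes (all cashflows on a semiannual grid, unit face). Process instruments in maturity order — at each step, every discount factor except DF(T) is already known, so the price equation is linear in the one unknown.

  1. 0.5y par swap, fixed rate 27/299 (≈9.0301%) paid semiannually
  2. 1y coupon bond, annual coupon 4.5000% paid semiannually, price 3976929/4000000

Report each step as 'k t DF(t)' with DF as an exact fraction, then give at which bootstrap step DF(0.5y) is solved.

step 1 [0.5y] swap r/2=27/598: DF=(1 − 27/598·(0))/(1+27/598) = 598/625 ≈ 0.956800
step 2 [1y] bond c/2=9/400: DF=(3976929/4000000 − 9/400·(0.956800))/(1+9/400) = 9513/10000 ≈ 0.951300

1 1/2 598/625
2 1 9513/10000
DF(0.5y) is solved at step 1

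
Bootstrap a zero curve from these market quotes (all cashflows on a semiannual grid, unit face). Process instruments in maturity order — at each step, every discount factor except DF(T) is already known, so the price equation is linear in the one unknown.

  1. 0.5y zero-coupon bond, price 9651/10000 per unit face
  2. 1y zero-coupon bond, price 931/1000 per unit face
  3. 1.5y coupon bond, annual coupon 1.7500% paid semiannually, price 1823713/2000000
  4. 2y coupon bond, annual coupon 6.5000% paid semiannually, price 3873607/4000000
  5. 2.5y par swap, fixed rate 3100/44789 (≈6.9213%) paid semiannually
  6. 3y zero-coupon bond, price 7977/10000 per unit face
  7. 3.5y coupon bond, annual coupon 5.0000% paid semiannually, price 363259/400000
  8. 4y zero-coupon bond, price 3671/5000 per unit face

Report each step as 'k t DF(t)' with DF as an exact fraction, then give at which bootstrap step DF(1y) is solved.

1 1/2 9651/10000
2 1 931/1000
3 3/2 71/80
4 2 8503/10000
5 5/2 169/200
6 3 7977/10000
7 7/2 7573/10000
8 4 3671/5000
DF(1y) is solved at step 2

step 1 [0.5y] zero: DF = P = 9651/10000 ≈ 0.965100
step 2 [1y] zero: DF = P = 931/1000 ≈ 0.931000
step 3 [1.5y] bond c/2=7/800: DF=(1823713/2000000 − 7/800·(0.965100+0.931000))/(1+7/800) = 71/80 ≈ 0.887500
step 4 [2y] bond c/2=13/400: DF=(3873607/4000000 − 13/400·(0.965100+0.931000+0.887500))/(1+13/400) = 8503/10000 ≈ 0.850300
step 5 [2.5y] swap r/2=1550/44789: DF=(1 − 1550/44789·(0.965100+0.931000+0.887500+0.850300))/(1+1550/44789) = 169/200 ≈ 0.845000
step 6 [3y] zero: DF = P = 7977/10000 ≈ 0.797700
step 7 [3.5y] bond c/2=1/40: DF=(363259/400000 − 1/40·(0.965100+0.931000+0.887500+0.850300+0.845000+0.797700))/(1+1/40) = 7573/10000 ≈ 0.757300
step 8 [4y] zero: DF = P = 3671/5000 ≈ 0.734200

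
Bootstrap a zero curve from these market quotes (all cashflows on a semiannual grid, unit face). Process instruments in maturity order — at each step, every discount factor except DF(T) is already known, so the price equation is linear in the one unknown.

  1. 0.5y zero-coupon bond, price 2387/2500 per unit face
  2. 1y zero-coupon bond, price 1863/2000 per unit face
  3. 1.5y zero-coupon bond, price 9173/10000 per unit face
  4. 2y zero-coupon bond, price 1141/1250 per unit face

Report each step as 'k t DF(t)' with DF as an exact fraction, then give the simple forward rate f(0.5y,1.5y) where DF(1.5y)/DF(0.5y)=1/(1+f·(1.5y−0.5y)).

1 1/2 2387/2500
2 1 1863/2000
3 3/2 9173/10000
4 2 1141/1250
f(0.5y,1.5y) = ((2387/2500)/(9173/10000) − 1)/(1) = 375/9173 ≈ 4.0881%

step 1 [0.5y] zero: DF = P = 2387/2500 ≈ 0.954800
step 2 [1y] zero: DF = P = 1863/2000 ≈ 0.931500
step 3 [1.5y] zero: DF = P = 9173/10000 ≈ 0.917300
step 4 [2y] zero: DF = P = 1141/1250 ≈ 0.912800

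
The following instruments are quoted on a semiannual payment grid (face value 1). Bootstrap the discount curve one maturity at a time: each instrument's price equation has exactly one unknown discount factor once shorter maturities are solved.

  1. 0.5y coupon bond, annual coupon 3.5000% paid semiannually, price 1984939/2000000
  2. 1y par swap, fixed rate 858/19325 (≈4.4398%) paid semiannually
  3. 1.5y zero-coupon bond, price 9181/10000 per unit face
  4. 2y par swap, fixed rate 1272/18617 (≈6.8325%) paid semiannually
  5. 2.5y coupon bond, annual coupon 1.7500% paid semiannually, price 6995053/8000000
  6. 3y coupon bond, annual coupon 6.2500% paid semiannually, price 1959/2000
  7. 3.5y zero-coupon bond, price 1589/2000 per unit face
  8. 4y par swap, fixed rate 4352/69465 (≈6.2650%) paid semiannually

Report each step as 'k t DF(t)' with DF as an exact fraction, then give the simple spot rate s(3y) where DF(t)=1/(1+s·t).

step 1 [0.5y] bond c/2=7/400: DF=(1984939/2000000 − 7/400·(0))/(1+7/400) = 4877/5000 ≈ 0.975400
step 2 [1y] swap r/2=429/19325: DF=(1 − 429/19325·(0.975400))/(1+429/19325) = 9571/10000 ≈ 0.957100
step 3 [1.5y] zero: DF = P = 9181/10000 ≈ 0.918100
step 4 [2y] swap r/2=636/18617: DF=(1 − 636/18617·(0.975400+0.957100+0.918100))/(1+636/18617) = 1091/1250 ≈ 0.872800
step 5 [2.5y] bond c/2=7/800: DF=(6995053/8000000 − 7/800·(0.975400+0.957100+0.918100+0.872800))/(1+7/800) = 1669/2000 ≈ 0.834500
step 6 [3y] bond c/2=1/32: DF=(1959/2000 − 1/32·(0.975400+0.957100+0.918100+0.872800+0.834500))/(1+1/32) = 8117/10000 ≈ 0.811700
step 7 [3.5y] zero: DF = P = 1589/2000 ≈ 0.794500
step 8 [4y] swap r/2=2176/69465: DF=(1 − 2176/69465·(0.975400+0.957100+0.918100+0.872800+0.834500+0.811700+0.794500))/(1+2176/69465) = 489/625 ≈ 0.782400

1 1/2 4877/5000
2 1 9571/10000
3 3/2 9181/10000
4 2 1091/1250
5 5/2 1669/2000
6 3 8117/10000
7 7/2 1589/2000
8 4 489/625
s(3y) = (1/(8117/10000) − 1)/(3) = 1883/24351 ≈ 7.7327%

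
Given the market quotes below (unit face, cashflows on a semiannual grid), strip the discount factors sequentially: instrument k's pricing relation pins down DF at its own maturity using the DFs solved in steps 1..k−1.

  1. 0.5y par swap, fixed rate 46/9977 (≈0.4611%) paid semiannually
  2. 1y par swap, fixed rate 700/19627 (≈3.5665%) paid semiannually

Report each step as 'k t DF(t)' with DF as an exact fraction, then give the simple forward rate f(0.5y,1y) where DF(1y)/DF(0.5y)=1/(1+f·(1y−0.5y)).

1 1/2 9977/10000
2 1 193/200
f(0.5y,1y) = ((9977/10000)/(193/200) − 1)/(1/2) = 327/4825 ≈ 6.7772%

step 1 [0.5y] swap r/2=23/9977: DF=(1 − 23/9977·(0))/(1+23/9977) = 9977/10000 ≈ 0.997700
step 2 [1y] swap r/2=350/19627: DF=(1 − 350/19627·(0.997700))/(1+350/19627) = 193/200 ≈ 0.965000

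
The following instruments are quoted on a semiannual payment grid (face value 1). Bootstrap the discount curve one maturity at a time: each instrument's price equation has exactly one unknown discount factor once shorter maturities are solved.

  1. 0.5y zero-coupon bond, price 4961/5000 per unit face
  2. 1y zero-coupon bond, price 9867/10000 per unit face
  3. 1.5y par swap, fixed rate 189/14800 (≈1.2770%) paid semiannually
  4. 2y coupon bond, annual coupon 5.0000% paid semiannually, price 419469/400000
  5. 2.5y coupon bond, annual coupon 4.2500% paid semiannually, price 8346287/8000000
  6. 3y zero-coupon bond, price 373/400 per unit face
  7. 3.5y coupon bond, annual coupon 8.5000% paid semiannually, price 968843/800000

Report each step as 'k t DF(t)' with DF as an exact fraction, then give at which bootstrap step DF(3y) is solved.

step 1 [0.5y] zero: DF = P = 4961/5000 ≈ 0.992200
step 2 [1y] zero: DF = P = 9867/10000 ≈ 0.986700
step 3 [1.5y] swap r/2=189/29600: DF=(1 − 189/29600·(0.992200+0.986700))/(1+189/29600) = 9811/10000 ≈ 0.981100
step 4 [2y] bond c/2=1/40: DF=(419469/400000 − 1/40·(0.992200+0.986700+0.981100))/(1+1/40) = 9509/10000 ≈ 0.950900
step 5 [2.5y] bond c/2=17/800: DF=(8346287/8000000 − 17/800·(0.992200+0.986700+0.981100+0.950900))/(1+17/800) = 4701/5000 ≈ 0.940200
step 6 [3y] zero: DF = P = 373/400 ≈ 0.932500
step 7 [3.5y] bond c/2=17/400: DF=(968843/800000 − 17/400·(0.992200+0.986700+0.981100+0.950900+0.940200+0.932500))/(1+17/400) = 9259/10000 ≈ 0.925900

1 1/2 4961/5000
2 1 9867/10000
3 3/2 9811/10000
4 2 9509/10000
5 5/2 4701/5000
6 3 373/400
7 7/2 9259/10000
DF(3y) is solved at step 6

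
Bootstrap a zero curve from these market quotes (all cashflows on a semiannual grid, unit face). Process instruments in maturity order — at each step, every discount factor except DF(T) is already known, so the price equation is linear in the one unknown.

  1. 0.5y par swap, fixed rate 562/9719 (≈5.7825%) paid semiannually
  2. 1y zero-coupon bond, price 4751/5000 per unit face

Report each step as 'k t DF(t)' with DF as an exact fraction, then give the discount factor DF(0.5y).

1 1/2 9719/10000
2 1 4751/5000
DF(0.5y) = 9719/10000 ≈ 0.971900

step 1 [0.5y] swap r/2=281/9719: DF=(1 − 281/9719·(0))/(1+281/9719) = 9719/10000 ≈ 0.971900
step 2 [1y] zero: DF = P = 4751/5000 ≈ 0.950200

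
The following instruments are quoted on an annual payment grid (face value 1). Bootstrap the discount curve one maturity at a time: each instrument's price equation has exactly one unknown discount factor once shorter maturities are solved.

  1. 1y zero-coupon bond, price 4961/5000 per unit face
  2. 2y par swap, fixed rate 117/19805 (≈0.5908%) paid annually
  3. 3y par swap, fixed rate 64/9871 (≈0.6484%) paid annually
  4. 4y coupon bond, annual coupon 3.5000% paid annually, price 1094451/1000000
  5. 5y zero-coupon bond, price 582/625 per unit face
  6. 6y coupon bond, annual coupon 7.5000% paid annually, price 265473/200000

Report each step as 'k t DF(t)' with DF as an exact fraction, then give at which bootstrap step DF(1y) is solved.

1 1 4961/5000
2 2 9883/10000
3 3 613/625
4 4 9573/10000
5 5 582/625
6 6 2241/2500
DF(1y) is solved at step 1

step 1 [1y] zero: DF = P = 4961/5000 ≈ 0.992200
step 2 [2y] swap r/1=117/19805: DF=(1 − 117/19805·(0.992200))/(1+117/19805) = 9883/10000 ≈ 0.988300
step 3 [3y] swap r/1=64/9871: DF=(1 − 64/9871·(0.992200+0.988300))/(1+64/9871) = 613/625 ≈ 0.980800
step 4 [4y] bond c/1=7/200: DF=(1094451/1000000 − 7/200·(0.992200+0.988300+0.980800))/(1+7/200) = 9573/10000 ≈ 0.957300
step 5 [5y] zero: DF = P = 582/625 ≈ 0.931200
step 6 [6y] bond c/1=3/40: DF=(265473/200000 − 3/40·(0.992200+0.988300+0.980800+0.957300+0.931200))/(1+3/40) = 2241/2500 ≈ 0.896400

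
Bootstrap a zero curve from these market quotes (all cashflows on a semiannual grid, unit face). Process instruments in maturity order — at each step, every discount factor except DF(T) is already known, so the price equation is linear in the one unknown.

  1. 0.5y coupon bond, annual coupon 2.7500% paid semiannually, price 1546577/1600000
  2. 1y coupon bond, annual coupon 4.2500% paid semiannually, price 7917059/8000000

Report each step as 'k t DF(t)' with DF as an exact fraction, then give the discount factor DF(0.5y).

step 1 [0.5y] bond c/2=11/800: DF=(1546577/1600000 − 11/800·(0))/(1+11/800) = 1907/2000 ≈ 0.953500
step 2 [1y] bond c/2=17/800: DF=(7917059/8000000 − 17/800·(0.953500))/(1+17/800) = 2373/2500 ≈ 0.949200

1 1/2 1907/2000
2 1 2373/2500
DF(0.5y) = 1907/2000 ≈ 0.953500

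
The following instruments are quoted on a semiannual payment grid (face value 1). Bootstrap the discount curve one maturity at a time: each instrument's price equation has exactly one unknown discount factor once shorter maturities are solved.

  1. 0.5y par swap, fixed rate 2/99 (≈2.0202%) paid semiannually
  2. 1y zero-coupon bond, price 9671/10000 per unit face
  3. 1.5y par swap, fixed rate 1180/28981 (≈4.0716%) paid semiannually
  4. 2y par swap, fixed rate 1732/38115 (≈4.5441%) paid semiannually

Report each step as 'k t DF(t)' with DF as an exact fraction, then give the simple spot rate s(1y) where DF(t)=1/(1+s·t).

1 1/2 99/100
2 1 9671/10000
3 3/2 941/1000
4 2 4567/5000
s(1y) = (1/(9671/10000) − 1)/(1) = 329/9671 ≈ 3.4019%

step 1 [0.5y] swap r/2=1/99: DF=(1 − 1/99·(0))/(1+1/99) = 99/100 ≈ 0.990000
step 2 [1y] zero: DF = P = 9671/10000 ≈ 0.967100
step 3 [1.5y] swap r/2=590/28981: DF=(1 − 590/28981·(0.990000+0.967100))/(1+590/28981) = 941/1000 ≈ 0.941000
step 4 [2y] swap r/2=866/38115: DF=(1 − 866/38115·(0.990000+0.967100+0.941000))/(1+866/38115) = 4567/5000 ≈ 0.913400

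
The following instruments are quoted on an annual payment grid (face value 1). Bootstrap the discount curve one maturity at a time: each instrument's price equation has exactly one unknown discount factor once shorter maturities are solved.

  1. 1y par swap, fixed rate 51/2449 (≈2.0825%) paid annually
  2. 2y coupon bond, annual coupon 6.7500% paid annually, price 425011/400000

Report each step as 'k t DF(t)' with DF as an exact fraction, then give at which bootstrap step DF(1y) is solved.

step 1 [1y] swap r/1=51/2449: DF=(1 − 51/2449·(0))/(1+51/2449) = 2449/2500 ≈ 0.979600
step 2 [2y] bond c/1=27/400: DF=(425011/400000 − 27/400·(0.979600))/(1+27/400) = 4667/5000 ≈ 0.933400

1 1 2449/2500
2 2 4667/5000
DF(1y) is solved at step 1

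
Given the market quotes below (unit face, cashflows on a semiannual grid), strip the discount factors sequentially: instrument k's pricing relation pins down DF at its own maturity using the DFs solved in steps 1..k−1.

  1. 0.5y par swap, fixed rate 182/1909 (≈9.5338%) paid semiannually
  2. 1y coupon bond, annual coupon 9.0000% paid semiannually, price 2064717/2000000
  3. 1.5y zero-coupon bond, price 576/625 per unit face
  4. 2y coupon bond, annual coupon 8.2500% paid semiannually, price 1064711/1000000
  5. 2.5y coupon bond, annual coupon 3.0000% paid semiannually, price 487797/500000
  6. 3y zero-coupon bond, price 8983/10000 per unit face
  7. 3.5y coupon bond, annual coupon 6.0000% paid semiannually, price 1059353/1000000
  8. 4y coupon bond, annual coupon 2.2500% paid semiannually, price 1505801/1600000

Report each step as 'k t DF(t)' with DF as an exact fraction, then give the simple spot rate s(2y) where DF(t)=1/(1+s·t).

step 1 [0.5y] swap r/2=91/1909: DF=(1 − 91/1909·(0))/(1+91/1909) = 1909/2000 ≈ 0.954500
step 2 [1y] bond c/2=9/200: DF=(2064717/2000000 − 9/200·(0.954500))/(1+9/200) = 2367/2500 ≈ 0.946800
step 3 [1.5y] zero: DF = P = 576/625 ≈ 0.921600
step 4 [2y] bond c/2=33/800: DF=(1064711/1000000 − 33/800·(0.954500+0.946800+0.921600))/(1+33/800) = 9107/10000 ≈ 0.910700
step 5 [2.5y] bond c/2=3/200: DF=(487797/500000 − 3/200·(0.954500+0.946800+0.921600+0.910700))/(1+3/200) = 453/500 ≈ 0.906000
step 6 [3y] zero: DF = P = 8983/10000 ≈ 0.898300
step 7 [3.5y] bond c/2=3/100: DF=(1059353/1000000 − 3/100·(0.954500+0.946800+0.921600+0.910700+0.906000+0.898300))/(1+3/100) = 542/625 ≈ 0.867200
step 8 [4y] bond c/2=9/800: DF=(1505801/1600000 − 9/800·(0.954500+0.946800+0.921600+0.910700+0.906000+0.898300+0.867200))/(1+9/800) = 4297/5000 ≈ 0.859400

1 1/2 1909/2000
2 1 2367/2500
3 3/2 576/625
4 2 9107/10000
5 5/2 453/500
6 3 8983/10000
7 7/2 542/625
8 4 4297/5000
s(2y) = (1/(9107/10000) − 1)/(2) = 893/18214 ≈ 4.9028%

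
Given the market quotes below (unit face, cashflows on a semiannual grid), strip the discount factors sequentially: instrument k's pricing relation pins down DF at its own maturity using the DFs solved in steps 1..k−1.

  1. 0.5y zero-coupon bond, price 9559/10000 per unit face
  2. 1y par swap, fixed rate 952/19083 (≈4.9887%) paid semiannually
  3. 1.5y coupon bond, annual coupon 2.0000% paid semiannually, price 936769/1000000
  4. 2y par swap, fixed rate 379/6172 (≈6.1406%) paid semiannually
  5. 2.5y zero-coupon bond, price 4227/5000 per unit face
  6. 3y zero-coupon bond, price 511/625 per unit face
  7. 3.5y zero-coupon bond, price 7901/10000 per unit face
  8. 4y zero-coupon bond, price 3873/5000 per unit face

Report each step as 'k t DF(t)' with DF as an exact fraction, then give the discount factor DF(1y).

step 1 [0.5y] zero: DF = P = 9559/10000 ≈ 0.955900
step 2 [1y] swap r/2=476/19083: DF=(1 − 476/19083·(0.955900))/(1+476/19083) = 2381/2500 ≈ 0.952400
step 3 [1.5y] bond c/2=1/100: DF=(936769/1000000 − 1/100·(0.955900+0.952400))/(1+1/100) = 4543/5000 ≈ 0.908600
step 4 [2y] swap r/2=379/12344: DF=(1 − 379/12344·(0.955900+0.952400+0.908600))/(1+379/12344) = 8863/10000 ≈ 0.886300
step 5 [2.5y] zero: DF = P = 4227/5000 ≈ 0.845400
step 6 [3y] zero: DF = P = 511/625 ≈ 0.817600
step 7 [3.5y] zero: DF = P = 7901/10000 ≈ 0.790100
step 8 [4y] zero: DF = P = 3873/5000 ≈ 0.774600

1 1/2 9559/10000
2 1 2381/2500
3 3/2 4543/5000
4 2 8863/10000
5 5/2 4227/5000
6 3 511/625
7 7/2 7901/10000
8 4 3873/5000
DF(1y) = 2381/2500 ≈ 0.952400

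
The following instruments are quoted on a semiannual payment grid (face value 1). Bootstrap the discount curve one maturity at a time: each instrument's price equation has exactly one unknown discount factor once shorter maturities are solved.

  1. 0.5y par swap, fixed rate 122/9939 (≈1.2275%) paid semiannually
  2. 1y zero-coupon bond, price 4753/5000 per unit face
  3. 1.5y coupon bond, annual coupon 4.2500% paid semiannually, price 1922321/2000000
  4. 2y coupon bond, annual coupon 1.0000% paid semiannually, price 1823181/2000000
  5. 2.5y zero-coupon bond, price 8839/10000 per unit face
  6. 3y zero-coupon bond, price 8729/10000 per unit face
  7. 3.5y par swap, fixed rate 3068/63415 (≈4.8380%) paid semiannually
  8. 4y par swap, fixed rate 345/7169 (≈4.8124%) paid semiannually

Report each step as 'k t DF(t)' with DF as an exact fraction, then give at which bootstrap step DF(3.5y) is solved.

1 1/2 9939/10000
2 1 4753/5000
3 3/2 9007/10000
4 2 8929/10000
5 5/2 8839/10000
6 3 8729/10000
7 7/2 4233/5000
8 4 331/400
DF(3.5y) is solved at step 7

step 1 [0.5y] swap r/2=61/9939: DF=(1 − 61/9939·(0))/(1+61/9939) = 9939/10000 ≈ 0.993900
step 2 [1y] zero: DF = P = 4753/5000 ≈ 0.950600
step 3 [1.5y] bond c/2=17/800: DF=(1922321/2000000 − 17/800·(0.993900+0.950600))/(1+17/800) = 9007/10000 ≈ 0.900700
step 4 [2y] bond c/2=1/200: DF=(1823181/2000000 − 1/200·(0.993900+0.950600+0.900700))/(1+1/200) = 8929/10000 ≈ 0.892900
step 5 [2.5y] zero: DF = P = 8839/10000 ≈ 0.883900
step 6 [3y] zero: DF = P = 8729/10000 ≈ 0.872900
step 7 [3.5y] swap r/2=1534/63415: DF=(1 − 1534/63415·(0.993900+0.950600+0.900700+0.892900+0.883900+0.872900))/(1+1534/63415) = 4233/5000 ≈ 0.846600
step 8 [4y] swap r/2=345/14338: DF=(1 − 345/14338·(0.993900+0.950600+0.900700+0.892900+0.883900+0.872900+0.846600))/(1+345/14338) = 331/400 ≈ 0.827500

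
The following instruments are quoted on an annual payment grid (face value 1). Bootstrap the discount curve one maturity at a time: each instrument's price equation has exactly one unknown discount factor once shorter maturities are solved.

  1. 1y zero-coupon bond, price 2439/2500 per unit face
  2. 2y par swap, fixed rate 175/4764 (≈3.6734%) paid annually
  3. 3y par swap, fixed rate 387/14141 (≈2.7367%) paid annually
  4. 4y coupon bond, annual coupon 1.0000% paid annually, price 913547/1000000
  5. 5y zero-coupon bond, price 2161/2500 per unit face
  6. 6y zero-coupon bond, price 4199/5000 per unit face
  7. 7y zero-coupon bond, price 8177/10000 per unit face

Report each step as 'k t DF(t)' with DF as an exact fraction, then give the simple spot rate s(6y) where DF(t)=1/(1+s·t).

step 1 [1y] zero: DF = P = 2439/2500 ≈ 0.975600
step 2 [2y] swap r/1=175/4764: DF=(1 − 175/4764·(0.975600))/(1+175/4764) = 93/100 ≈ 0.930000
step 3 [3y] swap r/1=387/14141: DF=(1 − 387/14141·(0.975600+0.930000))/(1+387/14141) = 4613/5000 ≈ 0.922600
step 4 [4y] bond c/1=1/100: DF=(913547/1000000 − 1/100·(0.975600+0.930000+0.922600))/(1+1/100) = 1753/2000 ≈ 0.876500
step 5 [5y] zero: DF = P = 2161/2500 ≈ 0.864400
step 6 [6y] zero: DF = P = 4199/5000 ≈ 0.839800
step 7 [7y] zero: DF = P = 8177/10000 ≈ 0.817700

1 1 2439/2500
2 2 93/100
3 3 4613/5000
4 4 1753/2000
5 5 2161/2500
6 6 4199/5000
7 7 8177/10000
s(6y) = (1/(4199/5000) − 1)/(6) = 267/8398 ≈ 3.1793%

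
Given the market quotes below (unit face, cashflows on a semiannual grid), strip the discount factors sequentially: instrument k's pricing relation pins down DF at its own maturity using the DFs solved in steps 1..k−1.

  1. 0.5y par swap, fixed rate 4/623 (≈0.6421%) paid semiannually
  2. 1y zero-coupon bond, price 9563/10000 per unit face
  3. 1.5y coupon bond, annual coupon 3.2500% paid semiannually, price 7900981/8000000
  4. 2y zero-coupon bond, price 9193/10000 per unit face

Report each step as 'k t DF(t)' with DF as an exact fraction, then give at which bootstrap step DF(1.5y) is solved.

1 1/2 623/625
2 1 9563/10000
3 3/2 4703/5000
4 2 9193/10000
DF(1.5y) is solved at step 3

step 1 [0.5y] swap r/2=2/623: DF=(1 − 2/623·(0))/(1+2/623) = 623/625 ≈ 0.996800
step 2 [1y] zero: DF = P = 9563/10000 ≈ 0.956300
step 3 [1.5y] bond c/2=13/800: DF=(7900981/8000000 − 13/800·(0.996800+0.956300))/(1+13/800) = 4703/5000 ≈ 0.940600
step 4 [2y] zero: DF = P = 9193/10000 ≈ 0.919300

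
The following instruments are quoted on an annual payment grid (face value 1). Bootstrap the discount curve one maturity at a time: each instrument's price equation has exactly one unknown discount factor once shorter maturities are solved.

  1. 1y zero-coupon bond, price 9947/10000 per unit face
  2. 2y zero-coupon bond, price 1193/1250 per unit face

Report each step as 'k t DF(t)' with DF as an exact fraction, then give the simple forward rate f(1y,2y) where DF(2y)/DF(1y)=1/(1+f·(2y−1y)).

1 1 9947/10000
2 2 1193/1250
f(1y,2y) = ((9947/10000)/(1193/1250) − 1)/(1) = 403/9544 ≈ 4.2225%

step 1 [1y] zero: DF = P = 9947/10000 ≈ 0.994700
step 2 [2y] zero: DF = P = 1193/1250 ≈ 0.954400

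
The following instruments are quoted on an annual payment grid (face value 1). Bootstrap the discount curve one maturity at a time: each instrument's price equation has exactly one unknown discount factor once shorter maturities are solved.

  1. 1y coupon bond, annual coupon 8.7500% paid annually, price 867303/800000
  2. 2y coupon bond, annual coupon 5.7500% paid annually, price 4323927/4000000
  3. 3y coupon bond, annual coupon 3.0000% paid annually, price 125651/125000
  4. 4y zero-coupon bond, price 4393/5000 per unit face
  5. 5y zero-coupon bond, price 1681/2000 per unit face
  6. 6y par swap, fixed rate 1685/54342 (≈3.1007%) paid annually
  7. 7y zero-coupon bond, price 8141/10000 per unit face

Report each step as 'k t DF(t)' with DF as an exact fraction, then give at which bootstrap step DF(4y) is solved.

1 1 9969/10000
2 2 121/125
3 3 9187/10000
4 4 4393/5000
5 5 1681/2000
6 6 1663/2000
7 7 8141/10000
DF(4y) is solved at step 4

step 1 [1y] bond c/1=7/80: DF=(867303/800000 − 7/80·(0))/(1+7/80) = 9969/10000 ≈ 0.996900
step 2 [2y] bond c/1=23/400: DF=(4323927/4000000 − 23/400·(0.996900))/(1+23/400) = 121/125 ≈ 0.968000
step 3 [3y] bond c/1=3/100: DF=(125651/125000 − 3/100·(0.996900+0.968000))/(1+3/100) = 9187/10000 ≈ 0.918700
step 4 [4y] zero: DF = P = 4393/5000 ≈ 0.878600
step 5 [5y] zero: DF = P = 1681/2000 ≈ 0.840500
step 6 [6y] swap r/1=1685/54342: DF=(1 − 1685/54342·(0.996900+0.968000+0.918700+0.878600+0.840500))/(1+1685/54342) = 1663/2000 ≈ 0.831500
step 7 [7y] zero: DF = P = 8141/10000 ≈ 0.814100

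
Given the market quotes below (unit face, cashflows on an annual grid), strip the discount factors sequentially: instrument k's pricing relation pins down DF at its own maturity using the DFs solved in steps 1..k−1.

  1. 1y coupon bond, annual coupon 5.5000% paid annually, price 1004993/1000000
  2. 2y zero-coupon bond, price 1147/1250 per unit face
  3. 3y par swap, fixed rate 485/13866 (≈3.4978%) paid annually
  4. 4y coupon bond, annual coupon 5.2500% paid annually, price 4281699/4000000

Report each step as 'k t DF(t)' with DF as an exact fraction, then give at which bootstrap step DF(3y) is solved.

1 1 4763/5000
2 2 1147/1250
3 3 903/1000
4 4 8787/10000
DF(3y) is solved at step 3

step 1 [1y] bond c/1=11/200: DF=(1004993/1000000 − 11/200·(0))/(1+11/200) = 4763/5000 ≈ 0.952600
step 2 [2y] zero: DF = P = 1147/1250 ≈ 0.917600
step 3 [3y] swap r/1=485/13866: DF=(1 − 485/13866·(0.952600+0.917600))/(1+485/13866) = 903/1000 ≈ 0.903000
step 4 [4y] bond c/1=21/400: DF=(4281699/4000000 − 21/400·(0.952600+0.917600+0.903000))/(1+21/400) = 8787/10000 ≈ 0.878700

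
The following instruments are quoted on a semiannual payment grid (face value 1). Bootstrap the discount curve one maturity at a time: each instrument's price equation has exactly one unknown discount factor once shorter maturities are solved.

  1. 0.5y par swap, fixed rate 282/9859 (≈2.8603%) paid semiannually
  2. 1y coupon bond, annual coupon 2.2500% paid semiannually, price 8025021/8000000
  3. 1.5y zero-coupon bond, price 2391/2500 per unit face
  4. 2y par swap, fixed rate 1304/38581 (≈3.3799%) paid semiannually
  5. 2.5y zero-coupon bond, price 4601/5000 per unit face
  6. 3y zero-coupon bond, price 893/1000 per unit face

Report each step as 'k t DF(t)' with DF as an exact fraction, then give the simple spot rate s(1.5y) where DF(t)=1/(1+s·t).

step 1 [0.5y] swap r/2=141/9859: DF=(1 − 141/9859·(0))/(1+141/9859) = 9859/10000 ≈ 0.985900
step 2 [1y] bond c/2=9/800: DF=(8025021/8000000 − 9/800·(0.985900))/(1+9/800) = 981/1000 ≈ 0.981000
step 3 [1.5y] zero: DF = P = 2391/2500 ≈ 0.956400
step 4 [2y] swap r/2=652/38581: DF=(1 − 652/38581·(0.985900+0.981000+0.956400))/(1+652/38581) = 2337/2500 ≈ 0.934800
step 5 [2.5y] zero: DF = P = 4601/5000 ≈ 0.920200
step 6 [3y] zero: DF = P = 893/1000 ≈ 0.893000

1 1/2 9859/10000
2 1 981/1000
3 3/2 2391/2500
4 2 2337/2500
5 5/2 4601/5000
6 3 893/1000
s(1.5y) = (1/(2391/2500) − 1)/(3/2) = 218/7173 ≈ 3.0392%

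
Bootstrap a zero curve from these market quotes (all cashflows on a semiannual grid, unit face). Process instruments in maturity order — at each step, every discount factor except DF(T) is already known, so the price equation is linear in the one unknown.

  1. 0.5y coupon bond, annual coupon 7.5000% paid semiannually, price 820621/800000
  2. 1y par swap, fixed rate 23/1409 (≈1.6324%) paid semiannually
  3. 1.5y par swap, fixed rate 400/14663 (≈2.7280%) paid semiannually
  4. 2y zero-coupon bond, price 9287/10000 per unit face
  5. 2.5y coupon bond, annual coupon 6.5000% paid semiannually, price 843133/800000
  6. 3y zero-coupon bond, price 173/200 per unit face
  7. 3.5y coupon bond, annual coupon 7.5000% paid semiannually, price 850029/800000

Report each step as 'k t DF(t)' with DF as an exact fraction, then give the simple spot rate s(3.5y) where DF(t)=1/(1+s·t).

step 1 [0.5y] bond c/2=3/80: DF=(820621/800000 − 3/80·(0))/(1+3/80) = 9887/10000 ≈ 0.988700
step 2 [1y] swap r/2=23/2818: DF=(1 − 23/2818·(0.988700))/(1+23/2818) = 9839/10000 ≈ 0.983900
step 3 [1.5y] swap r/2=200/14663: DF=(1 − 200/14663·(0.988700+0.983900))/(1+200/14663) = 24/25 ≈ 0.960000
step 4 [2y] zero: DF = P = 9287/10000 ≈ 0.928700
step 5 [2.5y] bond c/2=13/400: DF=(843133/800000 − 13/400·(0.988700+0.983900+0.960000+0.928700))/(1+13/400) = 562/625 ≈ 0.899200
step 6 [3y] zero: DF = P = 173/200 ≈ 0.865000
step 7 [3.5y] bond c/2=3/80: DF=(850029/800000 − 3/80·(0.988700+0.983900+0.960000+0.928700+0.899200+0.865000))/(1+3/80) = 513/625 ≈ 0.820800

1 1/2 9887/10000
2 1 9839/10000
3 3/2 24/25
4 2 9287/10000
5 5/2 562/625
6 3 173/200
7 7/2 513/625
s(3.5y) = (1/(513/625) − 1)/(7/2) = 32/513 ≈ 6.2378%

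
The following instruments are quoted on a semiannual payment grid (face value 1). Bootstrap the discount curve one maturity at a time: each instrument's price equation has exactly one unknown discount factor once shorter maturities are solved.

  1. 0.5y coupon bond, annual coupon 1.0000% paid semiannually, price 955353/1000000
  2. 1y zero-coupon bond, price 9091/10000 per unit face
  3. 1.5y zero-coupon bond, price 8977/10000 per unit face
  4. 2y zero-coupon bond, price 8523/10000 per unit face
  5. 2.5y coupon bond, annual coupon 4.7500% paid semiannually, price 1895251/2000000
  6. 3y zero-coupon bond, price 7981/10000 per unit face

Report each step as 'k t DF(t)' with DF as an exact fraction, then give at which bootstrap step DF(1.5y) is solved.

step 1 [0.5y] bond c/2=1/200: DF=(955353/1000000 − 1/200·(0))/(1+1/200) = 4753/5000 ≈ 0.950600
step 2 [1y] zero: DF = P = 9091/10000 ≈ 0.909100
step 3 [1.5y] zero: DF = P = 8977/10000 ≈ 0.897700
step 4 [2y] zero: DF = P = 8523/10000 ≈ 0.852300
step 5 [2.5y] bond c/2=19/800: DF=(1895251/2000000 − 19/800·(0.950600+0.909100+0.897700+0.852300))/(1+19/800) = 8419/10000 ≈ 0.841900
step 6 [3y] zero: DF = P = 7981/10000 ≈ 0.798100

1 1/2 4753/5000
2 1 9091/10000
3 3/2 8977/10000
4 2 8523/10000
5 5/2 8419/10000
6 3 7981/10000
DF(1.5y) is solved at step 3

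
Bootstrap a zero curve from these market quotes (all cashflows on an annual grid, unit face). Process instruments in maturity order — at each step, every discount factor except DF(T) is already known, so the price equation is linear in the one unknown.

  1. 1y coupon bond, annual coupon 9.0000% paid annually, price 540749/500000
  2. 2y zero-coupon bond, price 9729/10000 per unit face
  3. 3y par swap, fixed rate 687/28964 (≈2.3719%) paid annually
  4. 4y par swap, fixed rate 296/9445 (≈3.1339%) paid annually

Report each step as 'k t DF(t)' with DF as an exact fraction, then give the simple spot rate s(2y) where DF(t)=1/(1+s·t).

1 1 4961/5000
2 2 9729/10000
3 3 9313/10000
4 4 551/625
s(2y) = (1/(9729/10000) − 1)/(2) = 271/19458 ≈ 1.3927%

step 1 [1y] bond c/1=9/100: DF=(540749/500000 − 9/100·(0))/(1+9/100) = 4961/5000 ≈ 0.992200
step 2 [2y] zero: DF = P = 9729/10000 ≈ 0.972900
step 3 [3y] swap r/1=687/28964: DF=(1 − 687/28964·(0.992200+0.972900))/(1+687/28964) = 9313/10000 ≈ 0.931300
step 4 [4y] swap r/1=296/9445: DF=(1 − 296/9445·(0.992200+0.972900+0.931300))/(1+296/9445) = 551/625 ≈ 0.881600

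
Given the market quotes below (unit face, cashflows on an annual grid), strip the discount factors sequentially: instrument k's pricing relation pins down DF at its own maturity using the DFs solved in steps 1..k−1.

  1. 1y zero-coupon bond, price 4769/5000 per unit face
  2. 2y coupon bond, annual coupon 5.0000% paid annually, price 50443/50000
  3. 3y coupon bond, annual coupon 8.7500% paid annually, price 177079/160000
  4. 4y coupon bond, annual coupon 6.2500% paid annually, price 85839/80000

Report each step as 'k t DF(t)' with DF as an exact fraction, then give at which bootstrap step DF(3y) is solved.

1 1 4769/5000
2 2 4577/5000
3 3 8673/10000
4 4 8489/10000
DF(3y) is solved at step 3

step 1 [1y] zero: DF = P = 4769/5000 ≈ 0.953800
step 2 [2y] bond c/1=1/20: DF=(50443/50000 − 1/20·(0.953800))/(1+1/20) = 4577/5000 ≈ 0.915400
step 3 [3y] bond c/1=7/80: DF=(177079/160000 − 7/80·(0.953800+0.915400))/(1+7/80) = 8673/10000 ≈ 0.867300
step 4 [4y] bond c/1=1/16: DF=(85839/80000 − 1/16·(0.953800+0.915400+0.867300))/(1+1/16) = 8489/10000 ≈ 0.848900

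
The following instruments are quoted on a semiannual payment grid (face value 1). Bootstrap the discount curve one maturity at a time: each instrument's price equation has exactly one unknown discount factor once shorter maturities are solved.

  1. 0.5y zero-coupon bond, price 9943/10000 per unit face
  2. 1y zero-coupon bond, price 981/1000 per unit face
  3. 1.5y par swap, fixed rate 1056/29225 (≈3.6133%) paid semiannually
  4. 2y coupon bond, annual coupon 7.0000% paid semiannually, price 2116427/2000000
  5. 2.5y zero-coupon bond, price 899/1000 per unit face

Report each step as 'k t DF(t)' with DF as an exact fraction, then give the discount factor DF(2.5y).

1 1/2 9943/10000
2 1 981/1000
3 3/2 592/625
4 2 2309/2500
5 5/2 899/1000
DF(2.5y) = 899/1000 ≈ 0.899000

step 1 [0.5y] zero: DF = P = 9943/10000 ≈ 0.994300
step 2 [1y] zero: DF = P = 981/1000 ≈ 0.981000
step 3 [1.5y] swap r/2=528/29225: DF=(1 − 528/29225·(0.994300+0.981000))/(1+528/29225) = 592/625 ≈ 0.947200
step 4 [2y] bond c/2=7/200: DF=(2116427/2000000 − 7/200·(0.994300+0.981000+0.947200))/(1+7/200) = 2309/2500 ≈ 0.923600
step 5 [2.5y] zero: DF = P = 899/1000 ≈ 0.899000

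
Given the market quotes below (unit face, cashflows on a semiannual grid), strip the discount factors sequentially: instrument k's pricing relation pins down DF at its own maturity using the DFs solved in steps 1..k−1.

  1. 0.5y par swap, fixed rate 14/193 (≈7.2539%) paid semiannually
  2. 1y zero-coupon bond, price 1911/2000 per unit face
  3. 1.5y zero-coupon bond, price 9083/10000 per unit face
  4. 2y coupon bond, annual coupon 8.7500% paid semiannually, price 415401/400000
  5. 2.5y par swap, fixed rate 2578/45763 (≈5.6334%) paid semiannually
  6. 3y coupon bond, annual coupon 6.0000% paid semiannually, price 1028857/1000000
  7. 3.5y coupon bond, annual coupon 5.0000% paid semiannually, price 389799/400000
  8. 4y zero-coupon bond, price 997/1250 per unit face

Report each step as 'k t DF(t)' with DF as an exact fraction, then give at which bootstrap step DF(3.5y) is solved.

step 1 [0.5y] swap r/2=7/193: DF=(1 − 7/193·(0))/(1+7/193) = 193/200 ≈ 0.965000
step 2 [1y] zero: DF = P = 1911/2000 ≈ 0.955500
step 3 [1.5y] zero: DF = P = 9083/10000 ≈ 0.908300
step 4 [2y] bond c/2=7/160: DF=(415401/400000 − 7/160·(0.965000+0.955500+0.908300))/(1+7/160) = 2191/2500 ≈ 0.876400
step 5 [2.5y] swap r/2=1289/45763: DF=(1 − 1289/45763·(0.965000+0.955500+0.908300+0.876400))/(1+1289/45763) = 8711/10000 ≈ 0.871100
step 6 [3y] bond c/2=3/100: DF=(1028857/1000000 − 3/100·(0.965000+0.955500+0.908300+0.876400+0.871100))/(1+3/100) = 541/625 ≈ 0.865600
step 7 [3.5y] bond c/2=1/40: DF=(389799/400000 − 1/40·(0.965000+0.955500+0.908300+0.876400+0.871100+0.865600))/(1+1/40) = 409/500 ≈ 0.818000
step 8 [4y] zero: DF = P = 997/1250 ≈ 0.797600

1 1/2 193/200
2 1 1911/2000
3 3/2 9083/10000
4 2 2191/2500
5 5/2 8711/10000
6 3 541/625
7 7/2 409/500
8 4 997/1250
DF(3.5y) is solved at step 7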